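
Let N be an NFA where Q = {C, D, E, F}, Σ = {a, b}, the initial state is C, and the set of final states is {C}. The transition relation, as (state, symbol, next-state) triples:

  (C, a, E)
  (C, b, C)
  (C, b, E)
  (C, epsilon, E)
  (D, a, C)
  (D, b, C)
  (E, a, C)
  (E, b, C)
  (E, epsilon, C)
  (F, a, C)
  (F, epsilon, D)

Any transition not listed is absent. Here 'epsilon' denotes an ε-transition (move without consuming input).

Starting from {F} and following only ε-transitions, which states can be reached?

Begin with {F}.
ε-move F → D; add D.

{D, F}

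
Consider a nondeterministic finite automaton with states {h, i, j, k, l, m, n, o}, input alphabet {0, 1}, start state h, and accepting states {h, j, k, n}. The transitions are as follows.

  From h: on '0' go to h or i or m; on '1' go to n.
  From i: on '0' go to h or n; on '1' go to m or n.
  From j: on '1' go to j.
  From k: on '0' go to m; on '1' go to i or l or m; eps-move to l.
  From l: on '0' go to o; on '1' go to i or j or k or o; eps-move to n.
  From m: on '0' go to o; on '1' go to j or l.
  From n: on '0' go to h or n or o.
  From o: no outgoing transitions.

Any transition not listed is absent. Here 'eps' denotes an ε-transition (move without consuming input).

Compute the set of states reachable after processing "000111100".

{h, i, m, n, o}

Start in {h}.
Read '0': {h} → {h, i, m}.
Read '0': {h, i, m} → {h, i, m, n, o}.
Read '0': {h, i, m, n, o} → {h, i, m, n, o}.
Read '1': {h, i, m, n, o} → {j, l, m, n}.
Read '1': {j, l, m, n} → {i, j, k, l, n, o}.
Read '1': {i, j, k, l, n, o} → {i, j, k, l, m, n, o}.
Read '1': {i, j, k, l, m, n, o} → {i, j, k, l, m, n, o}.
Read '0': {i, j, k, l, m, n, o} → {h, m, n, o}.
Read '0': {h, m, n, o} → {h, i, m, n, o}.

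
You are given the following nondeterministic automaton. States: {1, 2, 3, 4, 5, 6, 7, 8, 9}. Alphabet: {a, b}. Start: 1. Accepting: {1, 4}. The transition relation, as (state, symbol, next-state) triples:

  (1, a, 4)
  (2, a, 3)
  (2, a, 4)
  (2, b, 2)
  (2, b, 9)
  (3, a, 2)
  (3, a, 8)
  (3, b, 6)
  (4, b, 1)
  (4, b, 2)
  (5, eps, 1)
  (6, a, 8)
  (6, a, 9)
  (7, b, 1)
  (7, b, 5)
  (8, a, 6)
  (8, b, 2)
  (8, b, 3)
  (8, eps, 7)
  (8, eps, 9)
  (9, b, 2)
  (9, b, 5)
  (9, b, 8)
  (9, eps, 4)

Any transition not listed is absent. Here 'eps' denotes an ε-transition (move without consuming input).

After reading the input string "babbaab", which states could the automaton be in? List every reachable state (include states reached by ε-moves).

∅

Start in {1}.
Read 'b': 1→∅; now ∅.
The set is empty and remains empty for the remaining 6 symbols.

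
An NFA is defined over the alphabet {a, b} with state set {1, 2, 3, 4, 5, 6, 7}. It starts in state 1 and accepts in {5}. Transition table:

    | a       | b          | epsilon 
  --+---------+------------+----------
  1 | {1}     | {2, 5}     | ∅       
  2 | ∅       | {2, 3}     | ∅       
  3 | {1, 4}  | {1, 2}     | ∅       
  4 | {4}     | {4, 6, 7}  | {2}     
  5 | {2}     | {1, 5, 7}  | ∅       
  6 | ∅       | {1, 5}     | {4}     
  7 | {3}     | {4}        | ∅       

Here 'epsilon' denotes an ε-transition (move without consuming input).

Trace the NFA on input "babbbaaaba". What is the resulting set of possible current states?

Start in {1}.
Read 'b': 1→{2, 5}; now {2, 5}.
Read 'a': 2→∅, 5→{2}; now {2}.
Read 'b': 2→{2, 3}; now {2, 3}.
Read 'b': 2→{2, 3}, 3→{1, 2}; now {1, 2, 3}.
Read 'b': 1→{2, 5}, 2→{2, 3}, 3→{1, 2}; now {1, 2, 3, 5}.
Read 'a': 1→{1}, 2→∅, 3→{1, 4}, 5→{2}; now {1, 2, 4}.
Read 'a': 1→{1}, 2→∅, 4→{4}; union {1, 4}; ε-closure = {1, 2, 4}.
Read 'a': 1→{1}, 2→∅, 4→{4}; union {1, 4}; ε-closure = {1, 2, 4}.
Read 'b': 1→{2, 5}, 2→{2, 3}, 4→{4, 6, 7}; now {2, 3, 4, 5, 6, 7}.
Read 'a': 2→∅, 3→{1, 4}, 4→{4}, 5→{2}, 6→∅, 7→{3}; now {1, 2, 3, 4}.

{1, 2, 3, 4}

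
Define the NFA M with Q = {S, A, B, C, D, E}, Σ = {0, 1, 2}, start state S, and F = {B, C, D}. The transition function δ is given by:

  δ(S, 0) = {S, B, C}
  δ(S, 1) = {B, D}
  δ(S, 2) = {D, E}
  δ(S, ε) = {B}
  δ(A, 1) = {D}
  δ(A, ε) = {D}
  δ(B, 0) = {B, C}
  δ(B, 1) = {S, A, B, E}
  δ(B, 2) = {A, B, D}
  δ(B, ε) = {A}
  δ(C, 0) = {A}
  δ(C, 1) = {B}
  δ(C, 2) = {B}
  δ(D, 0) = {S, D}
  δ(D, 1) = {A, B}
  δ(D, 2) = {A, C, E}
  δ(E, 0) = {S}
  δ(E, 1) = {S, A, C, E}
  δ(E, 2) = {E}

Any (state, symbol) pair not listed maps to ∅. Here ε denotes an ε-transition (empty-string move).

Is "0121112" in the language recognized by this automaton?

Yes

Start: ε-closure({S}) = {S, A, B, D}.
Read '0': {S, A, B, D} → {S, A, B, C, D}.
Read '1': {S, A, B, C, D} → {S, A, B, D, E}.
Read '2': {S, A, B, D, E} → {A, B, C, D, E}.
Read '1': {A, B, C, D, E} → {S, A, B, C, D, E}.
Read '1': {S, A, B, C, D, E} → {S, A, B, C, D, E}.
Read '1': {S, A, B, C, D, E} → {S, A, B, C, D, E}.
Read '2': {S, A, B, C, D, E} → {A, B, C, D, E}.
The final set {A, B, C, D, E} contains the accepting states B, C, D.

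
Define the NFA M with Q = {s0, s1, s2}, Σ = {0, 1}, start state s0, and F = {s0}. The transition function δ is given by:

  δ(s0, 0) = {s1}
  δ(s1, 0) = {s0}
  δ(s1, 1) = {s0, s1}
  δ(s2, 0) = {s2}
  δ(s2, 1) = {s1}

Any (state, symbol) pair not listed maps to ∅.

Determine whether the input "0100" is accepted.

Start in {s0}.
Read '0': s0→{s1}; now {s1}.
Read '1': s1→{s0, s1}; now {s0, s1}.
Read '0': s0→{s1}, s1→{s0}; now {s0, s1}.
Read '0': s0→{s1}, s1→{s0}; now {s0, s1}.
The final set {s0, s1} contains the accepting state s0.

Yes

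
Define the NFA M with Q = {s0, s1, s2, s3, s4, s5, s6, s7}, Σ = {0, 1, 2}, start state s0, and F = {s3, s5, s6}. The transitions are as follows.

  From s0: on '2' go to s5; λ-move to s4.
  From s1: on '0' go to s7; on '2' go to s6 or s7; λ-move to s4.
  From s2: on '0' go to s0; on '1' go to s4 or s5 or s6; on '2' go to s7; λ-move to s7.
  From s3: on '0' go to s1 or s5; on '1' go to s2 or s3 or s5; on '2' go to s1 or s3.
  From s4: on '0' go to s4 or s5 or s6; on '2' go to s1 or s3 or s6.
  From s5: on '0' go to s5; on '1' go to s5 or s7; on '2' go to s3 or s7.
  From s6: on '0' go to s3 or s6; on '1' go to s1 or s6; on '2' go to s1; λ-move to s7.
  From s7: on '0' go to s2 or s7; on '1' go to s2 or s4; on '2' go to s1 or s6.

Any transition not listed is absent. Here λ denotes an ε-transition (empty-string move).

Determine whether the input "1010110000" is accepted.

No

Start: ε-closure({s0}) = {s0, s4}.
Read '1': {s0, s4} → ∅.
The set is empty and remains empty for the remaining 9 symbols.
The final set ∅ contains no accepting state.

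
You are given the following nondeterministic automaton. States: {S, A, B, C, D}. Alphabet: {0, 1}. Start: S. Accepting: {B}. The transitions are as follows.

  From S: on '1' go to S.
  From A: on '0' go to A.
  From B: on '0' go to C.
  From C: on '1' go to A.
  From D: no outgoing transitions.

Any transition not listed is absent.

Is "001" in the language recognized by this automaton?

No

Start in {S}.
Read '0': {S} → ∅.
The set is empty and remains empty for the remaining 2 symbols.
The final set ∅ contains no accepting state.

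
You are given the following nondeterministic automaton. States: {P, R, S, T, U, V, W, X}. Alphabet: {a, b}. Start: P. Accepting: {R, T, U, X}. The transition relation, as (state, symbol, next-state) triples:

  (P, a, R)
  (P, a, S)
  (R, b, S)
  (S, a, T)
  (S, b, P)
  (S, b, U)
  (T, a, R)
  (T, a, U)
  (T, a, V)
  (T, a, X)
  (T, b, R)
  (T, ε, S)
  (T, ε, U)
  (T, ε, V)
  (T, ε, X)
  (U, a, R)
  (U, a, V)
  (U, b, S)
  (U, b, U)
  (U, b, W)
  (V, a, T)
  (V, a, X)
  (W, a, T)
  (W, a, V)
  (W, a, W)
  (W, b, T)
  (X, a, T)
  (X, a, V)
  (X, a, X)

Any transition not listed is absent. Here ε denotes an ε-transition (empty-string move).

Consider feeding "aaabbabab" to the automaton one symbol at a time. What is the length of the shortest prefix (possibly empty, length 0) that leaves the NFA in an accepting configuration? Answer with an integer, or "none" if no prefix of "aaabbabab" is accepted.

Start in {P}.
Read 'a': P→{R, S}; now {R, S}.
None of the earlier sets intersect F, but {R, S} does.

1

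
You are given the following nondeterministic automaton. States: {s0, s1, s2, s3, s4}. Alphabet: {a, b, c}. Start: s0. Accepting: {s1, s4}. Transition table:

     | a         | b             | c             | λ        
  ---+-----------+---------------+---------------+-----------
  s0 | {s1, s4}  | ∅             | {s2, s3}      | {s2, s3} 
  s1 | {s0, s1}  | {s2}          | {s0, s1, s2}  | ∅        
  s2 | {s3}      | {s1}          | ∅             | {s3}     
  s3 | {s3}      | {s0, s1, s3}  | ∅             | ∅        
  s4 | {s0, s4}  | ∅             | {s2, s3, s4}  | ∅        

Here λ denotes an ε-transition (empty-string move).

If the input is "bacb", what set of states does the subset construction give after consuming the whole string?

{s0, s1, s2, s3}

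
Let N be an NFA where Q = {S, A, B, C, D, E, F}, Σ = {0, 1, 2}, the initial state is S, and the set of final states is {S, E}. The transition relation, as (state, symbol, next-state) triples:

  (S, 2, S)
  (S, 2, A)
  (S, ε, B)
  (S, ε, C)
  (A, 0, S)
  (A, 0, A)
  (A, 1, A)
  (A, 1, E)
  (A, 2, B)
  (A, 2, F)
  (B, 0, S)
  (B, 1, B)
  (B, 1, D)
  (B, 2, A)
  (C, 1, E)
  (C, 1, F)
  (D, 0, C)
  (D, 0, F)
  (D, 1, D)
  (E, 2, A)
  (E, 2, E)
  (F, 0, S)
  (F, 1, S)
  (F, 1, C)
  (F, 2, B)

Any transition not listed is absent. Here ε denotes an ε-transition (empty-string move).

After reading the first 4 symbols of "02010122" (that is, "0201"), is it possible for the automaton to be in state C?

No

Start: ε-closure({S}) = {S, B, C}.
Read '0': S→∅, B→{S}, C→∅; union {S}; ε-closure = {S, B, C}.
Read '2': S→{S, A}, B→{A}, C→∅; union {S, A}; ε-closure = {S, A, B, C}.
Read '0': S→∅, A→{S, A}, B→{S}, C→∅; union {S, A}; ε-closure = {S, A, B, C}.
Read '1': S→∅, A→{A, E}, B→{B, D}, C→{E, F}; now {A, B, D, E, F}.
State C is not in {A, B, D, E, F}.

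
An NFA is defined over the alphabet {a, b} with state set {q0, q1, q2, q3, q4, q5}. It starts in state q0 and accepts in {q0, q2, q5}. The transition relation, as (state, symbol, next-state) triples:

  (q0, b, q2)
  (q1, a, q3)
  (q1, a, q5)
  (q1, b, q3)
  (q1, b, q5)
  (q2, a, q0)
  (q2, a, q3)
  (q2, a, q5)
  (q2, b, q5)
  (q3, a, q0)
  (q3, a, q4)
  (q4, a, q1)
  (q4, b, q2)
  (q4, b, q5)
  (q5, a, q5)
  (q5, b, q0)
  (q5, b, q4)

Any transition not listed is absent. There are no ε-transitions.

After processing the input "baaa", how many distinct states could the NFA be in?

2

Start in {q0}.
Read 'b': q0→{q2}; now {q2}.
Read 'a': q2→{q0, q3, q5}; now {q0, q3, q5}.
Read 'a': q0→∅, q3→{q0, q4}, q5→{q5}; now {q0, q4, q5}.
Read 'a': q0→∅, q4→{q1}, q5→{q5}; now {q1, q5}.
That set has 2 states.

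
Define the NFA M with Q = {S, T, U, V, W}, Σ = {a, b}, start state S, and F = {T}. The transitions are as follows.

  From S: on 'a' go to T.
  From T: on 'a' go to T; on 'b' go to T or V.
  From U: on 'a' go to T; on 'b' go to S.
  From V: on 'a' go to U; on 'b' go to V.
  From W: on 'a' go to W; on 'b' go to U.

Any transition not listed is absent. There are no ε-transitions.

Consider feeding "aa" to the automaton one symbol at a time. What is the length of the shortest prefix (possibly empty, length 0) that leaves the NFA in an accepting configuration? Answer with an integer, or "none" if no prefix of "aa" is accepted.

1

Start in {S}.
Read 'a': {S} → {T}.
None of the earlier sets intersect F, but {T} does.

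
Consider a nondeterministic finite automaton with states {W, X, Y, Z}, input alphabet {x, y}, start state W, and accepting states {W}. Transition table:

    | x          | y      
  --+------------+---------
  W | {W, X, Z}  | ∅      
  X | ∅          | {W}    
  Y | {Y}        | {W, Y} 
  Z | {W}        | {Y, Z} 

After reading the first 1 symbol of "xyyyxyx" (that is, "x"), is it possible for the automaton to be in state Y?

No

Start in {W}.
Read 'x': {W} → {W, X, Z}.
State Y is not in {W, X, Z}.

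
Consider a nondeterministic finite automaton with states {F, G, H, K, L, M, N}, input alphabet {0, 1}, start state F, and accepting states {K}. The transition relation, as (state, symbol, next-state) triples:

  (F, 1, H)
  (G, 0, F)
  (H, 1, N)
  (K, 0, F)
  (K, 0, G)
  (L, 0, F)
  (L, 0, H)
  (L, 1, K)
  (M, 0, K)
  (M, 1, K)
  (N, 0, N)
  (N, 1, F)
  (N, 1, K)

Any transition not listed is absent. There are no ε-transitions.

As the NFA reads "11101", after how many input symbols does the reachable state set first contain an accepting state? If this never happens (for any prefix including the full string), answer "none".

Start in {F}.
Read '1': F→{H}; now {H}.
Read '1': H→{N}; now {N}.
Read '1': N→{F, K}; now {F, K}.
None of the earlier sets intersect F, but {F, K} does.

3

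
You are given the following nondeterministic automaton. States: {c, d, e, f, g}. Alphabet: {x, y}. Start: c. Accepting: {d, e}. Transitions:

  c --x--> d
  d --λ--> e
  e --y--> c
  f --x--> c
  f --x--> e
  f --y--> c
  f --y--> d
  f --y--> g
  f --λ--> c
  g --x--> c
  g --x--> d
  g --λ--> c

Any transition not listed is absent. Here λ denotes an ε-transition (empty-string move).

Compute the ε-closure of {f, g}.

{c, f, g}

Begin with {f, g}.
ε-move f → c; add c.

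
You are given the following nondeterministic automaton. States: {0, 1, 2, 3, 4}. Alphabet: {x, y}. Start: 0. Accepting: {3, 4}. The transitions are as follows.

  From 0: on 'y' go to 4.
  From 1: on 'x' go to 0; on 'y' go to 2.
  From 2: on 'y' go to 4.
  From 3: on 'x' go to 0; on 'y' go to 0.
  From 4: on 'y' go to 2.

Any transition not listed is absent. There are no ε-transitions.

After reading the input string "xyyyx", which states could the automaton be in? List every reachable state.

Start in {0}.
Read 'x': {0} → ∅.
The set is empty and remains empty for the remaining 4 symbols.

∅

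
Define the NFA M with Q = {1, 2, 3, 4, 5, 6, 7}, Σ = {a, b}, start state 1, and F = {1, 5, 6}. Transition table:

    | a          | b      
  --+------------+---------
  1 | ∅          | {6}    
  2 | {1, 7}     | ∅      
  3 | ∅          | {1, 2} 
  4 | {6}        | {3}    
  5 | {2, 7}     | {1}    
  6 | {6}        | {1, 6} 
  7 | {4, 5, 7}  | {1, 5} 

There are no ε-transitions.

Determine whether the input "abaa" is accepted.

No

Start in {1}.
Read 'a': {1} → ∅.
The set is empty and remains empty for the remaining 3 symbols.
The final set ∅ contains no accepting state.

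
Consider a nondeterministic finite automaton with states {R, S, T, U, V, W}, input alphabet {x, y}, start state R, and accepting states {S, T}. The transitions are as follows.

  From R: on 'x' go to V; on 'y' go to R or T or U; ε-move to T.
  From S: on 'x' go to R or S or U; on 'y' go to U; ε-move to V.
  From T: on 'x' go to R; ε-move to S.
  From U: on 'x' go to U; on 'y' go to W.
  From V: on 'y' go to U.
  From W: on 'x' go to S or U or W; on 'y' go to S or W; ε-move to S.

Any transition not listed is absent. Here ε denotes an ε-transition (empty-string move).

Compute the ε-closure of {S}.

{S, V}

Begin with {S}.
ε-move S → V; add V.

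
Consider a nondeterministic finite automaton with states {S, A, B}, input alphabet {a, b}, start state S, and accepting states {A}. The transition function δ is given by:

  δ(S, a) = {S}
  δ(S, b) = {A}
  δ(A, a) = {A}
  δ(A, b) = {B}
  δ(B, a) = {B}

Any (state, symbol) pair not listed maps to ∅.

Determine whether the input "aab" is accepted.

Start in {S}.
Read 'a': {S} → {S}.
Read 'a': {S} → {S}.
Read 'b': {S} → {A}.
The final set {A} contains the accepting state A.

Yes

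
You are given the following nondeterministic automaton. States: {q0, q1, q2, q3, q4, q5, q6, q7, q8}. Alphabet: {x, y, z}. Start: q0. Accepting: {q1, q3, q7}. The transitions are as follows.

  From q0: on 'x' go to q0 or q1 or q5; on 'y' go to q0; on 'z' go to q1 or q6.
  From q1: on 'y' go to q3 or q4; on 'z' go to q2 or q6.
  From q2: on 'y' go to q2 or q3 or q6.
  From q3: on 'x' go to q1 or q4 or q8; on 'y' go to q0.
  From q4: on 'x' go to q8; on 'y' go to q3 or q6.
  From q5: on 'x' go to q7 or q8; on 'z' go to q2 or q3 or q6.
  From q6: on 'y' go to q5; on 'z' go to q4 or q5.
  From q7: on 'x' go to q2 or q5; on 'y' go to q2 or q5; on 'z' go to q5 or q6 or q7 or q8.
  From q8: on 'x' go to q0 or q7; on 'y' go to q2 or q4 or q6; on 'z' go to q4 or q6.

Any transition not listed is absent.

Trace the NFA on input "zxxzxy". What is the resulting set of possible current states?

Start in {q0}.
Read 'z': q0→{q1, q6}; now {q1, q6}.
Read 'x': q1→∅, q6→∅; now ∅.
The set is empty and remains empty for the remaining 4 symbols.

∅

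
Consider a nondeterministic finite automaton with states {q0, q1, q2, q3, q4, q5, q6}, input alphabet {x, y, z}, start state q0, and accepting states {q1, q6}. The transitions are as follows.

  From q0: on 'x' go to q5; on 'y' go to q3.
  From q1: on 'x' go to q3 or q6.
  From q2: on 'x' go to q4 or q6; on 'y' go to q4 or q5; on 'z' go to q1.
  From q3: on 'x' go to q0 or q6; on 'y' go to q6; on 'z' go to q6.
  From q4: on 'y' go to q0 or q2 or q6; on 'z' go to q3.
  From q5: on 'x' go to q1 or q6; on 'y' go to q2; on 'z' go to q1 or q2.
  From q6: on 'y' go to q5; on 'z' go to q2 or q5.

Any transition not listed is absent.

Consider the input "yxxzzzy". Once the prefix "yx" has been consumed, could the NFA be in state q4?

Start in {q0}.
Read 'y': q0→{q3}; now {q3}.
Read 'x': q3→{q0, q6}; now {q0, q6}.
State q4 is not in {q0, q6}.

No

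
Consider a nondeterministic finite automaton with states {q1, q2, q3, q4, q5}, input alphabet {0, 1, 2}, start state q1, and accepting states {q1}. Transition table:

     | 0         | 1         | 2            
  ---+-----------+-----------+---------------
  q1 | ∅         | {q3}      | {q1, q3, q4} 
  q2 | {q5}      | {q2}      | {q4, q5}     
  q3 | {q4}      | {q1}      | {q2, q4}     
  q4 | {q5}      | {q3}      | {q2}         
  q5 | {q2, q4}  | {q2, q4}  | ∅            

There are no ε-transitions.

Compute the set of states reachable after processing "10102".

Start in {q1}.
Read '1': {q1} → {q3}.
Read '0': {q3} → {q4}.
Read '1': {q4} → {q3}.
Read '0': {q3} → {q4}.
Read '2': {q4} → {q2}.

{q2}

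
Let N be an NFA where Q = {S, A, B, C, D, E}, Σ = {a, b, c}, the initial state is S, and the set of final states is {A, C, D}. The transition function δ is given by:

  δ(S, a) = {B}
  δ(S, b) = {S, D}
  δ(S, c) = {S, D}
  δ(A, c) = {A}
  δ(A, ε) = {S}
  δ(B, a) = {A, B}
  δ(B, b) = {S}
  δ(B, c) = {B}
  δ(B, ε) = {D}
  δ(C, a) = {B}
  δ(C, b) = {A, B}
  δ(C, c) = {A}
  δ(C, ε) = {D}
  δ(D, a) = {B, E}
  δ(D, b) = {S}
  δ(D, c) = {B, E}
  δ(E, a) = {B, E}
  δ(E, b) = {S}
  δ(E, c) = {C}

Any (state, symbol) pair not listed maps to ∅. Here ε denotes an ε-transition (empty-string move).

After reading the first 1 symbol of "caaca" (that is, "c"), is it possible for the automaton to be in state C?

Start in {S}.
Read 'c': S→{S, D}; now {S, D}.
State C is not in {S, D}.

No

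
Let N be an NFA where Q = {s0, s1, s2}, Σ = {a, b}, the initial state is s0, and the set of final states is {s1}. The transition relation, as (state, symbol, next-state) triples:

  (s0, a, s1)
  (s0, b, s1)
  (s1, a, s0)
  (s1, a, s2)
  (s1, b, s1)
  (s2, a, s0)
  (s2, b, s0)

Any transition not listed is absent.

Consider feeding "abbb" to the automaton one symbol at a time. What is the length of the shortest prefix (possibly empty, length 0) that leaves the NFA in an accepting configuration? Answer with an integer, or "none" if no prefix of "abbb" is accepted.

Start in {s0}.
Read 'a': s0→{s1}; now {s1}.
None of the earlier sets intersect F, but {s1} does.

1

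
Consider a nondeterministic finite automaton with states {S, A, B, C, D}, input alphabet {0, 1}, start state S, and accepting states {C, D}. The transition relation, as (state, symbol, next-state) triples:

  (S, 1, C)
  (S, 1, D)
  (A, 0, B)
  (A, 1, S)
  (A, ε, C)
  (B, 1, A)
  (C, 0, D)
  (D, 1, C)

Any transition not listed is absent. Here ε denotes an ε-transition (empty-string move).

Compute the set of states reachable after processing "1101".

Start in {S}.
Read '1': {S} → {C, D}.
Read '1': {C, D} → {C}.
Read '0': {C} → {D}.
Read '1': {D} → {C}.

{C}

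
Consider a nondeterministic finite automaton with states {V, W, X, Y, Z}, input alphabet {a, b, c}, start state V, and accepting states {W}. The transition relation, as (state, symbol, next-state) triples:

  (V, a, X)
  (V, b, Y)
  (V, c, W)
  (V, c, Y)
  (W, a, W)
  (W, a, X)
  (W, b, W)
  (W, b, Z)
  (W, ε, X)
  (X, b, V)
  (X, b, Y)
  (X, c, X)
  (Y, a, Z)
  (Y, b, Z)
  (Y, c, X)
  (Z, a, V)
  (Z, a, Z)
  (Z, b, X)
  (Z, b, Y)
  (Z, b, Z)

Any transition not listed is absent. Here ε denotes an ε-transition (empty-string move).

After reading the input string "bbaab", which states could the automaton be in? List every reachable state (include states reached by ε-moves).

Start in {V}.
Read 'b': {V} → {Y}.
Read 'b': {Y} → {Z}.
Read 'a': {Z} → {V, Z}.
Read 'a': {V, Z} → {V, X, Z}.
Read 'b': {V, X, Z} → {V, X, Y, Z}.

{V, X, Y, Z}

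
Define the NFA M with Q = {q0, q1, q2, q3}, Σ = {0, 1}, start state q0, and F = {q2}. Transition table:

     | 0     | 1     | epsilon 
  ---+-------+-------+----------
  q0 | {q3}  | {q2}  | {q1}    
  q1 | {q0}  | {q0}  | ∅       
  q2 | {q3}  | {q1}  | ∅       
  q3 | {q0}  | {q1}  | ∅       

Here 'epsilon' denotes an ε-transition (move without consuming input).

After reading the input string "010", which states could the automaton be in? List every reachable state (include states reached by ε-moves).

{q0, q1, q3}

Start: ε-closure({q0}) = {q0, q1}.
Read '0': {q0, q1} → {q0, q1, q3}.
Read '1': {q0, q1, q3} → {q0, q1, q2}.
Read '0': {q0, q1, q2} → {q0, q1, q3}.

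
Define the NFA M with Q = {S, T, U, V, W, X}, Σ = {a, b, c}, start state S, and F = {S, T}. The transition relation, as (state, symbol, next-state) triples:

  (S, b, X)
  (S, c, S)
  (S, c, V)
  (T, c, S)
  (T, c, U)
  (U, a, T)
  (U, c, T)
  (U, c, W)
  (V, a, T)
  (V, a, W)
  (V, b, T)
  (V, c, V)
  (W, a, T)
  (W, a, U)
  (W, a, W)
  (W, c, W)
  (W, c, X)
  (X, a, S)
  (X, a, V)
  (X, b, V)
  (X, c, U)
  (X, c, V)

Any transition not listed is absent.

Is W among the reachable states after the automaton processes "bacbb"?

Start in {S}.
Read 'b': S→{X}; now {X}.
Read 'a': X→{S, V}; now {S, V}.
Read 'c': S→{S, V}, V→{V}; now {S, V}.
Read 'b': S→{X}, V→{T}; now {T, X}.
Read 'b': T→∅, X→{V}; now {V}.
State W is not in {V}.

No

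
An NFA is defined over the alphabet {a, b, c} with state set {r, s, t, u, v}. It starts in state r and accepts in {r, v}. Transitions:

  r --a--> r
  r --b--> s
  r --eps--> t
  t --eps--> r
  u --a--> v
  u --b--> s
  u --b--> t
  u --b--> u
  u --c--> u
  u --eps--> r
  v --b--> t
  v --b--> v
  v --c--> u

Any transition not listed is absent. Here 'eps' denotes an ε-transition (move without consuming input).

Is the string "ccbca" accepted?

Start: ε-closure({r}) = {r, t}.
Read 'c': r→∅, t→∅; now ∅.
The set is empty and remains empty for the remaining 4 symbols.
The final set ∅ contains no accepting state.

No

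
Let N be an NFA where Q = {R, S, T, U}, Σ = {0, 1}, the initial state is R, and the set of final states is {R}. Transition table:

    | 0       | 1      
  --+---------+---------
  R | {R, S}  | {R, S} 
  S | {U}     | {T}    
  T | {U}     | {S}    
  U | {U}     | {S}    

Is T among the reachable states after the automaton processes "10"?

Start in {R}.
Read '1': {R} → {R, S}.
Read '0': {R, S} → {R, S, U}.
State T is not in {R, S, U}.

No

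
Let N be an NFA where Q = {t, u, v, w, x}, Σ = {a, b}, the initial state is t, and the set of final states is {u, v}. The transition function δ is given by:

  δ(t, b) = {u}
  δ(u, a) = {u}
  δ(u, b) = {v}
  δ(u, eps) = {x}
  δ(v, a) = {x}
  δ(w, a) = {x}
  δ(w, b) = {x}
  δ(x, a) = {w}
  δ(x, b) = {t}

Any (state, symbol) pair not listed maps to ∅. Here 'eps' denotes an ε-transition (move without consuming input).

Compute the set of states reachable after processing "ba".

{u, w, x}

Start in {t}.
Read 'b': t→{u}; union {u}; ε-closure = {u, x}.
Read 'a': u→{u}, x→{w}; union {u, w}; ε-closure = {u, w, x}.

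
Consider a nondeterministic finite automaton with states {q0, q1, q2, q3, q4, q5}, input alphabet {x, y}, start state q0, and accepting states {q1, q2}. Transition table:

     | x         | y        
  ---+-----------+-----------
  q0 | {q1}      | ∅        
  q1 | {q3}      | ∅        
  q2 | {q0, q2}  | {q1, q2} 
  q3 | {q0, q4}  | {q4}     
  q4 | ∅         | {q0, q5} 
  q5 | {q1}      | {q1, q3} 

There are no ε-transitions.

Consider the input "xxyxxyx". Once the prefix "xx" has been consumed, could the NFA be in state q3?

Yes

Start in {q0}.
Read 'x': {q0} → {q1}.
Read 'x': {q1} → {q3}.
State q3 is in {q3}.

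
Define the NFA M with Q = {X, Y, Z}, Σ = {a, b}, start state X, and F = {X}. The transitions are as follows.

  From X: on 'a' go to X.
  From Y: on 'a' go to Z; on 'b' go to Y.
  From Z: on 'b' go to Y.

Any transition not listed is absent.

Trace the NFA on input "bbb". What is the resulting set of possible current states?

Start in {X}.
Read 'b': {X} → ∅.
The set is empty and remains empty for the remaining 2 symbols.

∅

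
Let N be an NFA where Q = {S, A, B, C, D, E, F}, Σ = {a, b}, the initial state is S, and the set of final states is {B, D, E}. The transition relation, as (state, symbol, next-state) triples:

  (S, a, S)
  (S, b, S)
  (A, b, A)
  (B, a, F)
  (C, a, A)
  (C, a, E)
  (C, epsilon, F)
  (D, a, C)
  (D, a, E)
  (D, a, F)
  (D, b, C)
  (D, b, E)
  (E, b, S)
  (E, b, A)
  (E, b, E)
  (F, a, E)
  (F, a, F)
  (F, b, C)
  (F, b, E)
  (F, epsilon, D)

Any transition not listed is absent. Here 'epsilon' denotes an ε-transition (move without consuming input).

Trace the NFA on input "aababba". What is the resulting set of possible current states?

{S}

Start in {S}.
Read 'a': {S} → {S}.
Read 'a': {S} → {S}.
Read 'b': {S} → {S}.
Read 'a': {S} → {S}.
Read 'b': {S} → {S}.
Read 'b': {S} → {S}.
Read 'a': {S} → {S}.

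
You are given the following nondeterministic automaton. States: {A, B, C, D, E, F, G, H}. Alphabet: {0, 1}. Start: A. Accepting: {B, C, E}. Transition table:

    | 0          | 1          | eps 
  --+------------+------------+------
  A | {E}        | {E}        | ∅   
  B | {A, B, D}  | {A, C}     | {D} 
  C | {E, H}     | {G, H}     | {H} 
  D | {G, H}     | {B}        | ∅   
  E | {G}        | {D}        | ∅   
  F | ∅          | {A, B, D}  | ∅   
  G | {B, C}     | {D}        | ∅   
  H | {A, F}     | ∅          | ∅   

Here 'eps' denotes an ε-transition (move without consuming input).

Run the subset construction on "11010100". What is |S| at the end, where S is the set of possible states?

6

Start in {A}.
Read '1': A→{E}; now {E}.
Read '1': E→{D}; now {D}.
Read '0': D→{G, H}; now {G, H}.
Read '1': G→{D}, H→∅; now {D}.
Read '0': D→{G, H}; now {G, H}.
Read '1': G→{D}, H→∅; now {D}.
Read '0': D→{G, H}; now {G, H}.
Read '0': G→{B, C}, H→{A, F}; union {A, B, C, F}; ε-closure = {A, B, C, D, F, H}.
That set has 6 states.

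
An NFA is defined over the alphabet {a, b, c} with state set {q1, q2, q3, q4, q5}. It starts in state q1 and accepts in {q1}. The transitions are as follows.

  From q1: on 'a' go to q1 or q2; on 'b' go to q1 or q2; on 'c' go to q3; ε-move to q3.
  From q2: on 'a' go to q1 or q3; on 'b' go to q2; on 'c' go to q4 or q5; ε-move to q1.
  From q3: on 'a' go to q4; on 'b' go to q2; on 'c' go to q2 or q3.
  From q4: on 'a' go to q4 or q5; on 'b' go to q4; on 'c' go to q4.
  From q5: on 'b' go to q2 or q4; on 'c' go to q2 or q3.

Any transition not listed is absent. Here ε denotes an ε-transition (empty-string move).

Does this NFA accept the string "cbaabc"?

Start: ε-closure({q1}) = {q1, q3}.
Read 'c': q1→{q3}, q3→{q2, q3}; union {q2, q3}; ε-closure = {q1, q2, q3}.
Read 'b': q1→{q1, q2}, q2→{q2}, q3→{q2}; union {q1, q2}; ε-closure = {q1, q2, q3}.
Read 'a': q1→{q1, q2}, q2→{q1, q3}, q3→{q4}; now {q1, q2, q3, q4}.
Read 'a': q1→{q1, q2}, q2→{q1, q3}, q3→{q4}, q4→{q4, q5}; now {q1, q2, q3, q4, q5}.
Read 'b': q1→{q1, q2}, q2→{q2}, q3→{q2}, q4→{q4}, q5→{q2, q4}; union {q1, q2, q4}; ε-closure = {q1, q2, q3, q4}.
Read 'c': q1→{q3}, q2→{q4, q5}, q3→{q2, q3}, q4→{q4}; union {q2, q3, q4, q5}; ε-closure = {q1, q2, q3, q4, q5}.
The final set {q1, q2, q3, q4, q5} contains the accepting state q1.

Yes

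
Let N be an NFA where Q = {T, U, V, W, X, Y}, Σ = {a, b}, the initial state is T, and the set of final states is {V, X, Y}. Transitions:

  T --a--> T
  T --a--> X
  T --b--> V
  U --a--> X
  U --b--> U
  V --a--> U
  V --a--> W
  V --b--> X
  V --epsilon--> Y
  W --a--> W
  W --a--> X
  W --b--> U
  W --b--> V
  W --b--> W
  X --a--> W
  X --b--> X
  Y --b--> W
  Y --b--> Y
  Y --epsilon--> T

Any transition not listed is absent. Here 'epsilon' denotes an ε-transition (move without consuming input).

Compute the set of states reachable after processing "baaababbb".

{T, U, V, W, X, Y}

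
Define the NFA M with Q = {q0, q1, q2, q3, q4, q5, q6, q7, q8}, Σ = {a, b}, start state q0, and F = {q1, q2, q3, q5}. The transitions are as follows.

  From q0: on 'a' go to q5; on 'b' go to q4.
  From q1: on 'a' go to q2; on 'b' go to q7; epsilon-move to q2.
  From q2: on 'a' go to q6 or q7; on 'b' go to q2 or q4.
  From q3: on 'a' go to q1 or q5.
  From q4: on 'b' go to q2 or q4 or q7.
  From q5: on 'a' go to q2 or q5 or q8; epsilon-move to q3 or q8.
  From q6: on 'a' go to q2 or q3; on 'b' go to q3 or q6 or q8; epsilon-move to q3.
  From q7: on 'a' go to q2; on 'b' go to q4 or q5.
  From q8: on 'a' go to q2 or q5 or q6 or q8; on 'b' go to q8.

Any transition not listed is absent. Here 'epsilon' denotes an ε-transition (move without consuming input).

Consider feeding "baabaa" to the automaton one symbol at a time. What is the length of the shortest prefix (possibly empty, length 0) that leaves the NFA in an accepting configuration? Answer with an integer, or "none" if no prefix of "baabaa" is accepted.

Start in {q0}.
Read 'b': q0→{q4}; now {q4}.
Read 'a': q4→∅; now ∅.
The set is empty and remains empty for the remaining 4 symbols.
No reachable set along the way intersects F.

none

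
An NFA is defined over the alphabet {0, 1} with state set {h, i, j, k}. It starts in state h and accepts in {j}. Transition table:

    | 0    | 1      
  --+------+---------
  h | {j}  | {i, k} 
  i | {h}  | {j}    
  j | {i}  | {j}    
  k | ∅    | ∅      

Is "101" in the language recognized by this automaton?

No

Start in {h}.
Read '1': {h} → {i, k}.
Read '0': {i, k} → {h}.
Read '1': {h} → {i, k}.
The final set {i, k} contains no accepting state.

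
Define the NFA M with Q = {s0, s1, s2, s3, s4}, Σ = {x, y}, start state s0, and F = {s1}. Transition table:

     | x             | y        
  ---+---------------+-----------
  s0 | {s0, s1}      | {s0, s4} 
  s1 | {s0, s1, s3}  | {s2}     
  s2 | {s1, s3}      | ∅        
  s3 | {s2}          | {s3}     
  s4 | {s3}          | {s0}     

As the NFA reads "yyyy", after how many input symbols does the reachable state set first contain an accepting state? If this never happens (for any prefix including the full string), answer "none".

Start in {s0}.
Read 'y': {s0} → {s0, s4}.
Read 'y': {s0, s4} → {s0, s4}.
Read 'y': {s0, s4} → {s0, s4}.
Read 'y': {s0, s4} → {s0, s4}.
No reachable set along the way intersects F.

none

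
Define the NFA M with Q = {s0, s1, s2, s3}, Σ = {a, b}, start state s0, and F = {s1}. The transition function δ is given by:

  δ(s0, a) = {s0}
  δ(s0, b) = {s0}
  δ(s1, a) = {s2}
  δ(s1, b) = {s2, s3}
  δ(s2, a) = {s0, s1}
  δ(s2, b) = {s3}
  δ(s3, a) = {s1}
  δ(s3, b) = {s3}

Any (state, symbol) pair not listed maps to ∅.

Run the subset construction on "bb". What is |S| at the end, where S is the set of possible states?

1

Start in {s0}.
Read 'b': {s0} → {s0}.
Read 'b': {s0} → {s0}.
That set has 1 state.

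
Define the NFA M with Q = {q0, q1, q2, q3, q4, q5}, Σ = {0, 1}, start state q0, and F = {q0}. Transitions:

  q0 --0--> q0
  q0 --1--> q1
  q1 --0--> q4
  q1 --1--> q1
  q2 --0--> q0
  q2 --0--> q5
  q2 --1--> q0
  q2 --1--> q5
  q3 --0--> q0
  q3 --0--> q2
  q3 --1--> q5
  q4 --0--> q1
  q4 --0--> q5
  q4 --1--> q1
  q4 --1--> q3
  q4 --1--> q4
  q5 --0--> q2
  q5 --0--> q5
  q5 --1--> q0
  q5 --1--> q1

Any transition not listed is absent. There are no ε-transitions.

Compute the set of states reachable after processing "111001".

Start in {q0}.
Read '1': q0→{q1}; now {q1}.
Read '1': q1→{q1}; now {q1}.
Read '1': q1→{q1}; now {q1}.
Read '0': q1→{q4}; now {q4}.
Read '0': q4→{q1, q5}; now {q1, q5}.
Read '1': q1→{q1}, q5→{q0, q1}; now {q0, q1}.

{q0, q1}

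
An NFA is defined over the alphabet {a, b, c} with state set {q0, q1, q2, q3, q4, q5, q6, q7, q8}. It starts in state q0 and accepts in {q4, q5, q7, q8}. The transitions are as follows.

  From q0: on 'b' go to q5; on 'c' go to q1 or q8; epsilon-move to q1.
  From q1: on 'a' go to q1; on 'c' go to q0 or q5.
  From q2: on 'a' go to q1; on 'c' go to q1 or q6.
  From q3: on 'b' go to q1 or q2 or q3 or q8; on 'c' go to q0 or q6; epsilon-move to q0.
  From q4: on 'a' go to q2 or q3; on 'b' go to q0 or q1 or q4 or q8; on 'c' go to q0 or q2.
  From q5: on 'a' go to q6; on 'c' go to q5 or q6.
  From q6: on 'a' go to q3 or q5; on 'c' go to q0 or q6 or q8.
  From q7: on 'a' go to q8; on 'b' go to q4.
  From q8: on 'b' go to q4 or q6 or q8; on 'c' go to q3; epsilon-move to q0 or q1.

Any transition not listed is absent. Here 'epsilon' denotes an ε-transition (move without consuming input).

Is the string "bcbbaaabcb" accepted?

No

Start: ε-closure({q0}) = {q0, q1}.
Read 'b': q0→{q5}, q1→∅; now {q5}.
Read 'c': q5→{q5, q6}; now {q5, q6}.
Read 'b': q5→∅, q6→∅; now ∅.
The set is empty and remains empty for the remaining 7 symbols.
The final set ∅ contains no accepting state.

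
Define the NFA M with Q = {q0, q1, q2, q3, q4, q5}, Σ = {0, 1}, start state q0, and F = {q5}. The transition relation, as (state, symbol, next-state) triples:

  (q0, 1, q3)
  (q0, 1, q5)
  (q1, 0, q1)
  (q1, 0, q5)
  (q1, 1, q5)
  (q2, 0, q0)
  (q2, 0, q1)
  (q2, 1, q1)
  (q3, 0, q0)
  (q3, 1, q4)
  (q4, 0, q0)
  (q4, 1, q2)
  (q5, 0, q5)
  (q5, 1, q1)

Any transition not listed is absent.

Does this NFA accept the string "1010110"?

Start in {q0}.
Read '1': {q0} → {q3, q5}.
Read '0': {q3, q5} → {q0, q5}.
Read '1': {q0, q5} → {q1, q3, q5}.
Read '0': {q1, q3, q5} → {q0, q1, q5}.
Read '1': {q0, q1, q5} → {q1, q3, q5}.
Read '1': {q1, q3, q5} → {q1, q4, q5}.
Read '0': {q1, q4, q5} → {q0, q1, q5}.
The final set {q0, q1, q5} contains the accepting state q5.

Yes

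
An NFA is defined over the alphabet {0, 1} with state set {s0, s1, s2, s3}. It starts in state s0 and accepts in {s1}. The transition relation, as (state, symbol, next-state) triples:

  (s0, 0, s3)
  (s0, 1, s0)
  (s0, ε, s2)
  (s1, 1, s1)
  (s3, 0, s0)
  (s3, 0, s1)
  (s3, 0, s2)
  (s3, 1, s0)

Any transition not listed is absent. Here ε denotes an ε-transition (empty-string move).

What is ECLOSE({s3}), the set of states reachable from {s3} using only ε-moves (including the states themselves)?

{s3}

Begin with {s3}.
No ε-moves leave this set, so the closure equals the set itself.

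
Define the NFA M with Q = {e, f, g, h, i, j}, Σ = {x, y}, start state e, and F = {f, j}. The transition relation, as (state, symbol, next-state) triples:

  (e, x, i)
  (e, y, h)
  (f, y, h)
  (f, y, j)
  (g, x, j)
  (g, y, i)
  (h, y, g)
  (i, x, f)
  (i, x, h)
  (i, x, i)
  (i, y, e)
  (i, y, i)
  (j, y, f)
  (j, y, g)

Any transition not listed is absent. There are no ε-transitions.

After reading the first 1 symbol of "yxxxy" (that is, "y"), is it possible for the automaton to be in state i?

No

Start in {e}.
Read 'y': {e} → {h}.
State i is not in {h}.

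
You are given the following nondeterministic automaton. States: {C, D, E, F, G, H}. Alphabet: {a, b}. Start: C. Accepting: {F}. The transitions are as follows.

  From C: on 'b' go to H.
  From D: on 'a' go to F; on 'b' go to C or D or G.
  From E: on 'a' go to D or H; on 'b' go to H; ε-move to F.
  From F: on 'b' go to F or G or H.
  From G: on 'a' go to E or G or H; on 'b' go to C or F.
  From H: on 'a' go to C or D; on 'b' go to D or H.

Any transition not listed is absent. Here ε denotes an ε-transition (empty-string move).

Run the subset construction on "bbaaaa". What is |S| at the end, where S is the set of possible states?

Start in {C}.
Read 'b': {C} → {H}.
Read 'b': {H} → {D, H}.
Read 'a': {D, H} → {C, D, F}.
Read 'a': {C, D, F} → {F}.
Read 'a': {F} → ∅.
The set is empty and remains empty for the remaining 1 symbol.
That set has 0 states.

0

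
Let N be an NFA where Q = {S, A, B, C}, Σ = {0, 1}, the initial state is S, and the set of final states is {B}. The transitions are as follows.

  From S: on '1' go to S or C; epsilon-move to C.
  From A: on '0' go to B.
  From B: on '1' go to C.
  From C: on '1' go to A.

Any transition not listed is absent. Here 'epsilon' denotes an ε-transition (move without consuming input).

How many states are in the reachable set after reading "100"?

Start: ε-closure({S}) = {S, C}.
Read '1': {S, C} → {S, A, C}.
Read '0': {S, A, C} → {B}.
Read '0': {B} → ∅.
That set has 0 states.

0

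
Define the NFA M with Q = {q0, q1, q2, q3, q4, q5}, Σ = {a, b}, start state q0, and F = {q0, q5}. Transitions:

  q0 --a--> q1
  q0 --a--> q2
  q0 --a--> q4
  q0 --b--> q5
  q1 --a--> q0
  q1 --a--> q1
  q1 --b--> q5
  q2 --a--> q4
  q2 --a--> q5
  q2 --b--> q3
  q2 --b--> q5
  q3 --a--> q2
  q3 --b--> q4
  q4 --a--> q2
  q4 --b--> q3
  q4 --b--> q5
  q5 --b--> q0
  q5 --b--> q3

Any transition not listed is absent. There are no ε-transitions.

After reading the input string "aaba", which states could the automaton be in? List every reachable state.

{q1, q2, q4}

Start in {q0}.
Read 'a': {q0} → {q1, q2, q4}.
Read 'a': {q1, q2, q4} → {q0, q1, q2, q4, q5}.
Read 'b': {q0, q1, q2, q4, q5} → {q0, q3, q5}.
Read 'a': {q0, q3, q5} → {q1, q2, q4}.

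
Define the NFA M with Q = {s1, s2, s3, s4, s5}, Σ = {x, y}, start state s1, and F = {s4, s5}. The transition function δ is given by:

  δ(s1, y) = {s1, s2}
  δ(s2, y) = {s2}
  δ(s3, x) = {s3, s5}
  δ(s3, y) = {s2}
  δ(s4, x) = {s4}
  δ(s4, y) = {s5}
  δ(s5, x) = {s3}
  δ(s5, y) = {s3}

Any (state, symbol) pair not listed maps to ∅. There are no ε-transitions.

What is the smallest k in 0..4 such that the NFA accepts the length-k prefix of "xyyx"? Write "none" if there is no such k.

Start in {s1}.
Read 'x': s1→∅; now ∅.
The set is empty and remains empty for the remaining 3 symbols.
No reachable set along the way intersects F.

none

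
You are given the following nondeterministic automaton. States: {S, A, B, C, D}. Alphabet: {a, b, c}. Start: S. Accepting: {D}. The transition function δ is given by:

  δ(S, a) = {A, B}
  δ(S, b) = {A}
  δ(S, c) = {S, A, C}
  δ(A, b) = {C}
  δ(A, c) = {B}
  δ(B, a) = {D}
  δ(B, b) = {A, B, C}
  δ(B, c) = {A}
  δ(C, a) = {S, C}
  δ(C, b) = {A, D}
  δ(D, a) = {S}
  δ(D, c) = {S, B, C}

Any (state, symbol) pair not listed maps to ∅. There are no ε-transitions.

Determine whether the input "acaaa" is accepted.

No

Start in {S}.
Read 'a': S→{A, B}; now {A, B}.
Read 'c': A→{B}, B→{A}; now {A, B}.
Read 'a': A→∅, B→{D}; now {D}.
Read 'a': D→{S}; now {S}.
Read 'a': S→{A, B}; now {A, B}.
The final set {A, B} contains no accepting state.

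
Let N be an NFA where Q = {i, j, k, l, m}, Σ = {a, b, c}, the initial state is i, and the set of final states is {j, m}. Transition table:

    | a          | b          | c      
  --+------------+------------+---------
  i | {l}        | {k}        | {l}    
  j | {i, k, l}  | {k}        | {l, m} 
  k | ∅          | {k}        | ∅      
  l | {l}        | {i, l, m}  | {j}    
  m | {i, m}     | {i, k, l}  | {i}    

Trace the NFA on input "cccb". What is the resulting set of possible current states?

Start in {i}.
Read 'c': i→{l}; now {l}.
Read 'c': l→{j}; now {j}.
Read 'c': j→{l, m}; now {l, m}.
Read 'b': l→{i, l, m}, m→{i, k, l}; now {i, k, l, m}.

{i, k, l, m}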